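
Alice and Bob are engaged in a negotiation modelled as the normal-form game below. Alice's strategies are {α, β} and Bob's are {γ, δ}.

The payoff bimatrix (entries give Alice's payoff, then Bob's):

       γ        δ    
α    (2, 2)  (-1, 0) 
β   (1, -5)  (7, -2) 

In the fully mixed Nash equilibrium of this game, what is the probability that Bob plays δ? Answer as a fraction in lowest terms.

1/9

Let y be the probability that Bob plays γ. In a completely mixed equilibrium, Alice must be indifferent between α and β.
Alice's expected payoff from α is 2y − (1−y); from β it is y + 7(1−y).
Setting these equal: 3y − 1 = −6y + 7, so y = 8/9.
Therefore Bob plays δ with probability 1 − 8/9 = 1/9.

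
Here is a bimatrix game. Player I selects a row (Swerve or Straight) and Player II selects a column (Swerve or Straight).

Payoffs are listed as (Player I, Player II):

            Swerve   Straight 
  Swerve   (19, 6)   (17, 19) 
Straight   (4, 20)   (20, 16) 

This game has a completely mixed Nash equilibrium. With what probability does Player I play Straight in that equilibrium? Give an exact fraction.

Let r be the probability that Player I plays Swerve. In a completely mixed equilibrium, Player II must be indifferent between Swerve and Straight.
Player II's expected payoff from Swerve is 6r + 20(1−r); from Straight it is 19r + 16(1−r).
Setting these equal: −14r + 20 = 3r + 16, so r = 4/17.
Therefore Player I plays Straight with probability 1 − 4/17 = 13/17.

13/17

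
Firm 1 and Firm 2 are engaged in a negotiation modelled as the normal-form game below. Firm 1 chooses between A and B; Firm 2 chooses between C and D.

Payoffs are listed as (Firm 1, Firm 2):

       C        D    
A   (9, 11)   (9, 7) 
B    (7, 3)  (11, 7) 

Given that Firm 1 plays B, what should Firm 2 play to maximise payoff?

Against B, Firm 2 earns 3 from C and 7 from D.
So D is the best response.

D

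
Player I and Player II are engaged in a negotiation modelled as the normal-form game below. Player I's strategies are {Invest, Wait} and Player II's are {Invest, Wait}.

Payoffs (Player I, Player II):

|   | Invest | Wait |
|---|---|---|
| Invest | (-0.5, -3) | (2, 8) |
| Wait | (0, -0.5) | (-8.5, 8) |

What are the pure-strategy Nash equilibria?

(Invest, Invest): Player I prefers Wait (0 > -0.5); Player II prefers Wait (8 > -3) — not an equilibrium.
(Invest, Wait): Player I gets 2 ≥ -8.5 from Wait, and Player II gets 8 ≥ -3 from Invest — Nash equilibrium.
(Wait, Invest): Player II prefers Wait (8 > -0.5) — not an equilibrium.
(Wait, Wait): Player I prefers Invest (2 > -8.5) — not an equilibrium.

(Invest, Wait)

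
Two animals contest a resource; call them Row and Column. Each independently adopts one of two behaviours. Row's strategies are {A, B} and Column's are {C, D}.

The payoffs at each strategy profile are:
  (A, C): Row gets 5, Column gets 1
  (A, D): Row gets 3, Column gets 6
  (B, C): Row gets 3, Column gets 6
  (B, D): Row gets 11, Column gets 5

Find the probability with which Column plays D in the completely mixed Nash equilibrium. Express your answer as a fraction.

Let q be the probability that Column plays C. In a completely mixed equilibrium, Row must be indifferent between A and B.
Row's expected payoff from A is 5q + 3(1−q); from B it is 3q + 11(1−q).
Setting these equal: 2q + 3 = −8q + 11, so q = 4/5.
Therefore Column plays D with probability 1 − 4/5 = 1/5.

1/5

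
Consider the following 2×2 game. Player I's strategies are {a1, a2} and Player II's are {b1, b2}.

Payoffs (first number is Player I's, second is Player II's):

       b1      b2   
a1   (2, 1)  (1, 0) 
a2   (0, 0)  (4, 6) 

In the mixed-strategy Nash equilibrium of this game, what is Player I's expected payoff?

First find q, the probability Player II plays b1, from Player I's indifference between a1 and a2: 2q + (1−q) = 4(1−q), giving q = 3/5.
Since Player I is indifferent in equilibrium, Player I's expected payoff equals the payoff from either row against (3/5, 2/5). Using a1: 2(3/5) + (2/5) = 8/5.

8/5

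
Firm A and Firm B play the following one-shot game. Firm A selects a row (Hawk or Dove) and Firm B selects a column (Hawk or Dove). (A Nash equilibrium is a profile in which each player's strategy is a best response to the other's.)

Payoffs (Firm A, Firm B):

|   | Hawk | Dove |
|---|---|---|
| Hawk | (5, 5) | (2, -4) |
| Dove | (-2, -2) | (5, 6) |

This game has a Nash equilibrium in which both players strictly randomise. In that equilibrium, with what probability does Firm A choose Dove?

9/17

Let p be the probability that Firm A plays Hawk. In a completely mixed equilibrium, Firm B must be indifferent between Hawk and Dove.
Firm B's expected payoff from Hawk is 5p − 2(1−p); from Dove it is −4p + 6(1−p).
Setting these equal: 7p − 2 = −10p + 6, so p = 8/17.
Therefore Firm A plays Dove with probability 1 − 8/17 = 9/17.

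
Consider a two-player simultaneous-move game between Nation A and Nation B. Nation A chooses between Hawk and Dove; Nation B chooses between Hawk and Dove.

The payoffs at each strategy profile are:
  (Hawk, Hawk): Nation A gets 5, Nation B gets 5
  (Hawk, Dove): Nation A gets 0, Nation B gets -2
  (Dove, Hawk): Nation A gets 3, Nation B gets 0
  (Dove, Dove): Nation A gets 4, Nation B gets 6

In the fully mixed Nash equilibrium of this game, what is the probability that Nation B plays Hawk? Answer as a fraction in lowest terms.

Let y be the probability that Nation B plays Hawk. In a completely mixed equilibrium, Nation A must be indifferent between Hawk and Dove.
Nation A's expected payoff from Hawk is 5y; from Dove it is 3y + 4(1−y).
Setting these equal: 5y = −y + 4, so y = 2/3.

2/3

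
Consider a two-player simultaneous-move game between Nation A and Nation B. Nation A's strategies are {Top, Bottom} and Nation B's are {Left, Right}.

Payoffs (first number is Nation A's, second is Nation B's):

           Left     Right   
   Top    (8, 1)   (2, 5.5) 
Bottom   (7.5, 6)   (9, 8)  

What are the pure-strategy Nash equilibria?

(Bottom, Right)

(Top, Left): Nation B prefers Right (5.5 > 1) — not an equilibrium.
(Top, Right): Nation A prefers Bottom (9 > 2) — not an equilibrium.
(Bottom, Left): Nation A prefers Top (8 > 7.5); Nation B prefers Right (8 > 6) — not an equilibrium.
(Bottom, Right): Nation A gets 9 ≥ 2 from Top, and Nation B gets 8 ≥ 6 from Left — Nash equilibrium.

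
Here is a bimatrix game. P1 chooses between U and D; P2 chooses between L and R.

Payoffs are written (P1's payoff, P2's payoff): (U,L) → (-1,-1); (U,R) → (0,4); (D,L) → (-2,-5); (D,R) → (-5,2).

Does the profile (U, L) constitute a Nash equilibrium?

At (U, L), P1 earns -1; switching to D would give -2, so P1 has no profitable deviation.
P2 earns -1; switching to R would give 4, so P2 would deviate.
Since at least one player can profitably deviate, this is not a Nash equilibrium.

No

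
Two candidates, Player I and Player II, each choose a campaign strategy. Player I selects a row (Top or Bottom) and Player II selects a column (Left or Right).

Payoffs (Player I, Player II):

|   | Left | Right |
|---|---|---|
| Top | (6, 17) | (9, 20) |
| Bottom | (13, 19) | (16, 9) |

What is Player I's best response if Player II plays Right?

Bottom

Against Right, Player I earns 9 from Top and 16 from Bottom.
So Bottom is the best response.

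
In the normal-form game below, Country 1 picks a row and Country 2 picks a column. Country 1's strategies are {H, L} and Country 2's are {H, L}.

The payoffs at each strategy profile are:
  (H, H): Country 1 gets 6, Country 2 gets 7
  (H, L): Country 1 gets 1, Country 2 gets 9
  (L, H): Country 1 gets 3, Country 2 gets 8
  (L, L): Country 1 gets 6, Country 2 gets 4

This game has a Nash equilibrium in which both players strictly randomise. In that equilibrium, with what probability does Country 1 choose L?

1/3

Let x be the probability that Country 1 plays H. In a completely mixed equilibrium, Country 2 must be indifferent between H and L.
Country 2's expected payoff from H is 7x + 8(1−x); from L it is 9x + 4(1−x).
Setting these equal: −x + 8 = 5x + 4, so x = 2/3.
Therefore Country 1 plays L with probability 1 − 2/3 = 1/3.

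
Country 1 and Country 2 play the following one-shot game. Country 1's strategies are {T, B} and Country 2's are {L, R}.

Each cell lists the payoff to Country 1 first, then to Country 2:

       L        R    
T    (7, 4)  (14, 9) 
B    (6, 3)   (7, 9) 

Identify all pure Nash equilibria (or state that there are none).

(T, R)

(T, L): Country 2 prefers R (9 > 4) — not an equilibrium.
(T, R): Country 1 gets 14 ≥ 7 from B, and Country 2 gets 9 ≥ 4 from L — Nash equilibrium.
(B, L): Country 1 prefers T (7 > 6); Country 2 prefers R (9 > 3) — not an equilibrium.
(B, R): Country 1 prefers T (14 > 7) — not an equilibrium.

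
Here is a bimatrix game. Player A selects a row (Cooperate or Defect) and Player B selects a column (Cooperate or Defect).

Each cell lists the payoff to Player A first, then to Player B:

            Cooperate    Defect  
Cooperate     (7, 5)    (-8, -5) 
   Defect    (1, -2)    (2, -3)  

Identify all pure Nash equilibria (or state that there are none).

(Cooperate, Cooperate)

(Cooperate, Cooperate): Player A gets 7 ≥ 1 from Defect, and Player B gets 5 ≥ -5 from Defect — Nash equilibrium.
(Cooperate, Defect): Player A prefers Defect (2 > -8); Player B prefers Cooperate (5 > -5) — not an equilibrium.
(Defect, Cooperate): Player A prefers Cooperate (7 > 1) — not an equilibrium.
(Defect, Defect): Player B prefers Cooperate (-2 > -3) — not an equilibrium.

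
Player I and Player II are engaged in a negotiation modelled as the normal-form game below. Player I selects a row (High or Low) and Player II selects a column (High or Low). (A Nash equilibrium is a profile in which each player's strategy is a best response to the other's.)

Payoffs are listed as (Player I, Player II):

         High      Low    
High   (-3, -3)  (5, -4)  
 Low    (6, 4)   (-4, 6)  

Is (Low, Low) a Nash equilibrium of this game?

No

At (Low, Low), Player I earns -4; switching to High would give 5, so Player I would deviate.
Player II earns 6; switching to High would give 4, so Player II has no profitable deviation.
Since at least one player can profitably deviate, this is not a Nash equilibrium.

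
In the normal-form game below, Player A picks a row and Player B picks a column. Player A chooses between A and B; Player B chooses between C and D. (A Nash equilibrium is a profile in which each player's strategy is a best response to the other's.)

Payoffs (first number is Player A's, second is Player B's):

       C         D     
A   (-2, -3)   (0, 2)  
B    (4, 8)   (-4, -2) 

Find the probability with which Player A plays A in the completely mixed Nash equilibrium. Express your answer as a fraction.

Let p be the probability that Player A plays A. In a completely mixed equilibrium, Player B must be indifferent between C and D.
Player B's expected payoff from C is −3p + 8(1−p); from D it is 2p − 2(1−p).
Setting these equal: −11p + 8 = 4p − 2, so p = 2/3.

2/3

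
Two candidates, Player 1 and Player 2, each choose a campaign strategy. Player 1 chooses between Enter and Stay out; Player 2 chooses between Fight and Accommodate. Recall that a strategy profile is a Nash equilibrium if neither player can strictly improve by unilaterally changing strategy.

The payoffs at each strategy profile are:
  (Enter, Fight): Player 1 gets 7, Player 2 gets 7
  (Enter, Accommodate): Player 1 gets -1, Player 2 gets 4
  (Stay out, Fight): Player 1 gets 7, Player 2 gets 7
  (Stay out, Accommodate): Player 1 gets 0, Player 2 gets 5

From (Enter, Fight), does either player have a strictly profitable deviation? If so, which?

Neither

Player 1 at (Enter, Fight) earns 7; deviating to Stay out yields 7 — not better.
Player 2 earns 7; deviating to Accommodate yields 4 — not better.
Neither player can strictly improve; the profile is a Nash equilibrium.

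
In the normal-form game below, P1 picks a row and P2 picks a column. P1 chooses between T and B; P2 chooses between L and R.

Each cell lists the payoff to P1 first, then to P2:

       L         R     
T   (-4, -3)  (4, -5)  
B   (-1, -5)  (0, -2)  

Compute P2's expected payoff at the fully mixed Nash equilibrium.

-19/5

First find p, the probability P1 plays T, from P2's indifference between L and R: −3p − 5(1−p) = −5p − 2(1−p), giving p = 3/5.
Since P2 is indifferent in equilibrium, P2's expected payoff equals the payoff from either column against (3/5, 2/5). Using L: −3(3/5) − 5(2/5) = -19/5.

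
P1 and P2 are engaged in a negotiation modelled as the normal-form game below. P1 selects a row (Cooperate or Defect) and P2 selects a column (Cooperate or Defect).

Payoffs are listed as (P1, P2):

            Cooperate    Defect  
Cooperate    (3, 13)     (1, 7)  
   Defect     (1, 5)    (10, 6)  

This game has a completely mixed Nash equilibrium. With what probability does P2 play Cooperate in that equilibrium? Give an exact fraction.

9/11

Let q be the probability that P2 plays Cooperate. In a completely mixed equilibrium, P1 must be indifferent between Cooperate and Defect.
P1's expected payoff from Cooperate is 3q + (1−q); from Defect it is q + 10(1−q).
Setting these equal: 2q + 1 = −9q + 10, so q = 9/11.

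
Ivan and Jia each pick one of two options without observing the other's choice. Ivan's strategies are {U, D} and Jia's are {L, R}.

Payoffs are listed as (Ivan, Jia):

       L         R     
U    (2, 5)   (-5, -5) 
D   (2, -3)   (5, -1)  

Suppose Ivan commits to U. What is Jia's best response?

L

Against U, Jia earns 5 from L and -5 from R.
So L is the best response.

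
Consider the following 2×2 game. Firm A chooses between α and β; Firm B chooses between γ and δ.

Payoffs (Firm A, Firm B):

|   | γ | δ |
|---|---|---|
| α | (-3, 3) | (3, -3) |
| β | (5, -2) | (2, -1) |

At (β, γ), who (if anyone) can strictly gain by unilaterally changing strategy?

Firm A at (β, γ) earns 5; deviating to α yields -3 — not better.
Firm B earns -2; deviating to δ yields -1 — a strict improvement.
Only Firm B has a strictly profitable deviation.

Firm B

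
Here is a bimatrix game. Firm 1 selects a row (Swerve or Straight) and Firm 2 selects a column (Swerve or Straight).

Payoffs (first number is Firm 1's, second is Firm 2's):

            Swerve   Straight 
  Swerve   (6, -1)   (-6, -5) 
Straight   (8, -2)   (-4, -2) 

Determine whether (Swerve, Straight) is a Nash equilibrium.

At (Swerve, Straight), Firm 1 earns -6; switching to Straight would give -4, so Firm 1 would deviate.
Firm 2 earns -5; switching to Swerve would give -1, so Firm 2 would deviate.
Since at least one player can profitably deviate, this is not a Nash equilibrium.

No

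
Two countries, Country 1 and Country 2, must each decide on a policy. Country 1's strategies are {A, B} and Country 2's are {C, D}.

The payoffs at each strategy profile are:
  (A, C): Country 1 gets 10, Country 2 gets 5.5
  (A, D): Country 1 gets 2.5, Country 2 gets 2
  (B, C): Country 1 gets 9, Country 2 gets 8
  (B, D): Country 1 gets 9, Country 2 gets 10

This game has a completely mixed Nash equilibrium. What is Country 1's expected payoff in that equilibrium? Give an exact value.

9

First find q, the probability Country 2 plays C, from Country 1's indifference between A and B: 10q + 2.5(1−q) = 9q + 9(1−q), giving q = 13/15.
Since Country 1 is indifferent in equilibrium, Country 1's expected payoff equals the payoff from either row against (13/15, 2/15). Using A: 10(13/15) + 2.5(2/15) = 9.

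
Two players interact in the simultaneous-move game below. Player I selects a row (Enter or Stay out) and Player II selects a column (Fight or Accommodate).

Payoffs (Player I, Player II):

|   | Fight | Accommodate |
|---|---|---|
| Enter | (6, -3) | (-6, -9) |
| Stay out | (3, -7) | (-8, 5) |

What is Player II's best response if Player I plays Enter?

Fight

Against Enter, Player II earns -3 from Fight and -9 from Accommodate.
So Fight is the best response.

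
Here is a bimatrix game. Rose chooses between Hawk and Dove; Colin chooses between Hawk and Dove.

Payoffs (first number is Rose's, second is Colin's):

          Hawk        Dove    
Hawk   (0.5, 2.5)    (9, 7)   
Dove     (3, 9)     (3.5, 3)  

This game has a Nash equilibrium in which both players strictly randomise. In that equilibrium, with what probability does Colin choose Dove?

5/16

Let c be the probability that Colin plays Hawk. In a completely mixed equilibrium, Rose must be indifferent between Hawk and Dove.
Rose's expected payoff from Hawk is 0.5c + 9(1−c); from Dove it is 3c + 3.5(1−c).
Setting these equal: −8.5c + 9 = −0.5c + 3.5, so c = 11/16.
Therefore Colin plays Dove with probability 1 − 11/16 = 5/16.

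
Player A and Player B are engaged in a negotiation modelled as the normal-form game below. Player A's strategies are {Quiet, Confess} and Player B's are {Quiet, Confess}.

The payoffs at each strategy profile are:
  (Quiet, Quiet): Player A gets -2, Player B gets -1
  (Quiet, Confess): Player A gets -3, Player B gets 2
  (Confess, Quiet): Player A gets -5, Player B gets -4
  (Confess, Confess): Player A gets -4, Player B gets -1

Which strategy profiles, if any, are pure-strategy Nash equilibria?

(Quiet, Confess)

(Quiet, Quiet): Player B prefers Confess (2 > -1) — not an equilibrium.
(Quiet, Confess): Player A gets -3 ≥ -4 from Confess, and Player B gets 2 ≥ -1 from Quiet — Nash equilibrium.
(Confess, Quiet): Player A prefers Quiet (-2 > -5); Player B prefers Confess (-1 > -4) — not an equilibrium.
(Confess, Confess): Player A prefers Quiet (-3 > -4) — not an equilibrium.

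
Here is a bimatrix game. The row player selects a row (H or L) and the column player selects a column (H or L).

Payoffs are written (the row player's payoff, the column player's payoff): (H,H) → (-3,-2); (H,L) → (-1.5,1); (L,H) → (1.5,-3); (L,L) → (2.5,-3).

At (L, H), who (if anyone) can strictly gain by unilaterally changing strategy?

The row player at (L, H) earns 1.5; deviating to H yields -3 — not better.
The column player earns -3; deviating to L yields -3 — not better.
Neither player can strictly improve; the profile is a Nash equilibrium.

Neither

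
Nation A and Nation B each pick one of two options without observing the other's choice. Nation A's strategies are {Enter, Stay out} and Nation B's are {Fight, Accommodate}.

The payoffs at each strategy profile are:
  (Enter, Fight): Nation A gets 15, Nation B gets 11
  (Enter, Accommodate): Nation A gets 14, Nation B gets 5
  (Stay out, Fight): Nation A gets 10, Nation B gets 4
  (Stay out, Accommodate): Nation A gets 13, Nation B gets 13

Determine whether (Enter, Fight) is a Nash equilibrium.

At (Enter, Fight), Nation A earns 15; switching to Stay out would give 10, so Nation A has no profitable deviation.
Nation B earns 11; switching to Accommodate would give 5, so Nation B has no profitable deviation.
Neither player can gain by a unilateral deviation, so this profile is a Nash equilibrium.

Yes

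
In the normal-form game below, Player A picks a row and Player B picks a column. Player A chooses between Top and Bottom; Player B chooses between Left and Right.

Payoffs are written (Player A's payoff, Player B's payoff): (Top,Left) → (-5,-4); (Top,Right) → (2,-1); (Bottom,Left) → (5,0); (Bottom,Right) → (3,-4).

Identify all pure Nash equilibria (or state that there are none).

(Bottom, Left)

(Top, Left): Player A prefers Bottom (5 > -5); Player B prefers Right (-1 > -4) — not an equilibrium.
(Top, Right): Player A prefers Bottom (3 > 2) — not an equilibrium.
(Bottom, Left): Player A gets 5 ≥ -5 from Top, and Player B gets 0 ≥ -4 from Right — Nash equilibrium.
(Bottom, Right): Player B prefers Left (0 > -4) — not an equilibrium.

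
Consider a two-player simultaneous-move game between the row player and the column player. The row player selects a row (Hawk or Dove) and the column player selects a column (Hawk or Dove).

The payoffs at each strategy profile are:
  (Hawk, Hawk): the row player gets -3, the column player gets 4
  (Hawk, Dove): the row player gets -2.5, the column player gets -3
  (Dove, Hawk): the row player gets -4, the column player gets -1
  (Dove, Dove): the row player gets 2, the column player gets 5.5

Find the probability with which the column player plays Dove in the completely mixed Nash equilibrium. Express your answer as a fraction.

2/11

Let q be the probability that the column player plays Hawk. In a completely mixed equilibrium, the row player must be indifferent between Hawk and Dove.
The row player's expected payoff from Hawk is −3q − 2.5(1−q); from Dove it is −4q + 2(1−q).
Setting these equal: −0.5q − 2.5 = −6q + 2, so q = 9/11.
Therefore the column player plays Dove with probability 1 − 9/11 = 2/11.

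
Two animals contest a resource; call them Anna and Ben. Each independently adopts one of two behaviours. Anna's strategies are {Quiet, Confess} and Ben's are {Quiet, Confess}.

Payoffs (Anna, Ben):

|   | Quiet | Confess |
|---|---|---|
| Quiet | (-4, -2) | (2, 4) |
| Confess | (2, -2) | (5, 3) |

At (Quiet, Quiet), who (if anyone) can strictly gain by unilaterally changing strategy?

Both

Anna at (Quiet, Quiet) earns -4; deviating to Confess yields 2 — a strict improvement.
Ben earns -2; deviating to Confess yields 4 — a strict improvement.
Both Anna and Ben have strictly profitable deviations.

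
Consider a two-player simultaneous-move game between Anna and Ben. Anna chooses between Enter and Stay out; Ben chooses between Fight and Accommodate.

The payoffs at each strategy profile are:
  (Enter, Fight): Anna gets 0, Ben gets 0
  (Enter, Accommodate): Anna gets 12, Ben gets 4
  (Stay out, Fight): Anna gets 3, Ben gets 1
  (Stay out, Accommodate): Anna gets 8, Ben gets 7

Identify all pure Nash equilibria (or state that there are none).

(Enter, Fight): Anna prefers Stay out (3 > 0); Ben prefers Accommodate (4 > 0) — not an equilibrium.
(Enter, Accommodate): Anna gets 12 ≥ 8 from Stay out, and Ben gets 4 ≥ 0 from Fight — Nash equilibrium.
(Stay out, Fight): Ben prefers Accommodate (7 > 1) — not an equilibrium.
(Stay out, Accommodate): Anna prefers Enter (12 > 8) — not an equilibrium.

(Enter, Accommodate)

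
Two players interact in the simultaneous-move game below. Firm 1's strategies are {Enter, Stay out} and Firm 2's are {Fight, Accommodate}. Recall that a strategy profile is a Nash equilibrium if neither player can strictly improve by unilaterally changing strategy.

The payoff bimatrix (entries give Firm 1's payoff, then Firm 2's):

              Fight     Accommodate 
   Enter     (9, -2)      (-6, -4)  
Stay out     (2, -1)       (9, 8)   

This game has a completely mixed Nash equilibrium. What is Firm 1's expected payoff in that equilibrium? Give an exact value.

First find y, the probability Firm 2 plays Fight, from Firm 1's indifference between Enter and Stay out: 9y − 6(1−y) = 2y + 9(1−y), giving y = 15/22.
Since Firm 1 is indifferent in equilibrium, Firm 1's expected payoff equals the payoff from either row against (15/22, 7/22). Using Enter: 9(15/22) − 6(7/22) = 93/22.

93/22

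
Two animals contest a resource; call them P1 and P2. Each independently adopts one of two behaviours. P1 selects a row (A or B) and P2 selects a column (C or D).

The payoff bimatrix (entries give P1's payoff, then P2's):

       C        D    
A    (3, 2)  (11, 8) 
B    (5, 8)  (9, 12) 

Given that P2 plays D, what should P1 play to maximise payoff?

Against D, P1 earns 11 from A and 9 from B.
So A is the best response.

A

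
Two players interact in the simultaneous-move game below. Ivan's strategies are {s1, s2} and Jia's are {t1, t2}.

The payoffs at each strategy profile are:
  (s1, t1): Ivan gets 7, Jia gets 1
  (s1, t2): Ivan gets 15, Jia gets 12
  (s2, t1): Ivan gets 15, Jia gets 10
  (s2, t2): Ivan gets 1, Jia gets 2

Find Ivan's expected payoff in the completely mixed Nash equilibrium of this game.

109/11

First find q, the probability Jia plays t1, from Ivan's indifference between s1 and s2: 7q + 15(1−q) = 15q + (1−q), giving q = 7/11.
Since Ivan is indifferent in equilibrium, Ivan's expected payoff equals the payoff from either row against (7/11, 4/11). Using s1: 7(7/11) + 15(4/11) = 109/11.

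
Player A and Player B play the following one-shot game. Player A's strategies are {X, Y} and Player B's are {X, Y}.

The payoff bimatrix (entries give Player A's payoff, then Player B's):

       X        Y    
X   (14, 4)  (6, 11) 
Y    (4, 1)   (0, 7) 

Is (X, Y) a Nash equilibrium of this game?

At (X, Y), Player A earns 6; switching to Y would give 0, so Player A has no profitable deviation.
Player B earns 11; switching to X would give 4, so Player B has no profitable deviation.
Neither player can gain by a unilateral deviation, so this profile is a Nash equilibrium.

Yes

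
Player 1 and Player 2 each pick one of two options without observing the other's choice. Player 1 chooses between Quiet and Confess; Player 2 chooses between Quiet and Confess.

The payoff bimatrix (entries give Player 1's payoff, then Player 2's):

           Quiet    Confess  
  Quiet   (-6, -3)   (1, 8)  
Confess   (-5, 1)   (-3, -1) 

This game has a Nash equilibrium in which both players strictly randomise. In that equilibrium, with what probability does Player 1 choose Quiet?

2/13

Let r be the probability that Player 1 plays Quiet. In a completely mixed equilibrium, Player 2 must be indifferent between Quiet and Confess.
Player 2's expected payoff from Quiet is −3r + (1−r); from Confess it is 8r − (1−r).
Setting these equal: −4r + 1 = 9r − 1, so r = 2/13.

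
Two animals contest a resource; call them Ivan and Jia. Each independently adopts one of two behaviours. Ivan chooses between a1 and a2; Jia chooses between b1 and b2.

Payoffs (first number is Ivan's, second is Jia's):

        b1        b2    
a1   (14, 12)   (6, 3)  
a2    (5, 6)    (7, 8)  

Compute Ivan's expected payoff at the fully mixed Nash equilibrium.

34/5

First find y, the probability Jia plays b1, from Ivan's indifference between a1 and a2: 14y + 6(1−y) = 5y + 7(1−y), giving y = 1/10.
Since Ivan is indifferent in equilibrium, Ivan's expected payoff equals the payoff from either row against (1/10, 9/10). Using a1: 14(1/10) + 6(9/10) = 34/5.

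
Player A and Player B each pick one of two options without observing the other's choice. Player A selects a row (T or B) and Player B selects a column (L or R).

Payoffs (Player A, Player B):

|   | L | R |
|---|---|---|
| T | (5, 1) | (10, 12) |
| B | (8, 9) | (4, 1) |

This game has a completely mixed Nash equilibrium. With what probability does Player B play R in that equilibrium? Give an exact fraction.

1/3

Let y be the probability that Player B plays L. In a completely mixed equilibrium, Player A must be indifferent between T and B.
Player A's expected payoff from T is 5y + 10(1−y); from B it is 8y + 4(1−y).
Setting these equal: −5y + 10 = 4y + 4, so y = 2/3.
Therefore Player B plays R with probability 1 − 2/3 = 1/3.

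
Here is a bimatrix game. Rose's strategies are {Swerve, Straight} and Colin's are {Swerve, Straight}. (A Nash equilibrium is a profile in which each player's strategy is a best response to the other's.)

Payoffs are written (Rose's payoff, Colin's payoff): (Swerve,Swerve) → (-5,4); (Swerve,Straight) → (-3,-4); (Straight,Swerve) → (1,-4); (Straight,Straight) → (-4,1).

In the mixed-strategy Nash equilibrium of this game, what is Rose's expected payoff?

-23/7

First find y, the probability Colin plays Swerve, from Rose's indifference between Swerve and Straight: −5y − 3(1−y) = y − 4(1−y), giving y = 1/7.
Since Rose is indifferent in equilibrium, Rose's expected payoff equals the payoff from either row against (1/7, 6/7). Using Swerve: −5(1/7) − 3(6/7) = -23/7.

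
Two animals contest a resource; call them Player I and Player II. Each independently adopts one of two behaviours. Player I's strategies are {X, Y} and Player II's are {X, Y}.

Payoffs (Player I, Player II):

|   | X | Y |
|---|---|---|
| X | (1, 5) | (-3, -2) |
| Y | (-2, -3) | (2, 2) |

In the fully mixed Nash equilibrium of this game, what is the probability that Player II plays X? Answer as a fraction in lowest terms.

5/8

Let q be the probability that Player II plays X. In a completely mixed equilibrium, Player I must be indifferent between X and Y.
Player I's expected payoff from X is q − 3(1−q); from Y it is −2q + 2(1−q).
Setting these equal: 4q − 3 = −4q + 2, so q = 5/8.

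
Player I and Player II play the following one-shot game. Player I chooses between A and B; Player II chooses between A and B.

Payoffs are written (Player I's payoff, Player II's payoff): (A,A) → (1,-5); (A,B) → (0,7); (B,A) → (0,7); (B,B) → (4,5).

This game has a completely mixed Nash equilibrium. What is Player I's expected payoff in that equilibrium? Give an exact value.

First find q, the probability Player II plays A, from Player I's indifference between A and B: q = 4(1−q), giving q = 4/5.
Since Player I is indifferent in equilibrium, Player I's expected payoff equals the payoff from either row against (4/5, 1/5). Using A: (4/5) = 4/5.

4/5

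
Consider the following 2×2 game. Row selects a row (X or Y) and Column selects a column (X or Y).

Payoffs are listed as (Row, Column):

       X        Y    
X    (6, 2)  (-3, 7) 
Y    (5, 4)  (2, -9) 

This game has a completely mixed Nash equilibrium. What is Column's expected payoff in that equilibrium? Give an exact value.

23/9

First find p, the probability Row plays X, from Column's indifference between X and Y: 2p + 4(1−p) = 7p − 9(1−p), giving p = 13/18.
Since Column is indifferent in equilibrium, Column's expected payoff equals the payoff from either column against (13/18, 5/18). Using X: 2(13/18) + 4(5/18) = 23/9.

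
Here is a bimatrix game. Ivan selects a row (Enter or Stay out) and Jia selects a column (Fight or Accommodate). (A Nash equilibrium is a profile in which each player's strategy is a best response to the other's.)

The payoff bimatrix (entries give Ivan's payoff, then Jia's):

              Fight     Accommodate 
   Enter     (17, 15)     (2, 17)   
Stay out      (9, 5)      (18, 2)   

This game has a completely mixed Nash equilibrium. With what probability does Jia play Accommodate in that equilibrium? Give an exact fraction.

1/3

Let y be the probability that Jia plays Fight. In a completely mixed equilibrium, Ivan must be indifferent between Enter and Stay out.
Ivan's expected payoff from Enter is 17y + 2(1−y); from Stay out it is 9y + 18(1−y).
Setting these equal: 15y + 2 = −9y + 18, so y = 2/3.
Therefore Jia plays Accommodate with probability 1 − 2/3 = 1/3.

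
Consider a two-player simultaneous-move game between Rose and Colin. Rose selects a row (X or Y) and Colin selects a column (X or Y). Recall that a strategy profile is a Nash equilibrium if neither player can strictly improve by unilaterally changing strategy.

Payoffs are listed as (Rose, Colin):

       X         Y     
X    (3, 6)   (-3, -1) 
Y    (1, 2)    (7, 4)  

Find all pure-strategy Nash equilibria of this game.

(X, X): Rose gets 3 ≥ 1 from Y, and Colin gets 6 ≥ -1 from Y — Nash equilibrium.
(X, Y): Rose prefers Y (7 > -3); Colin prefers X (6 > -1) — not an equilibrium.
(Y, X): Rose prefers X (3 > 1); Colin prefers Y (4 > 2) — not an equilibrium.
(Y, Y): Rose gets 7 ≥ -3 from X, and Colin gets 4 ≥ 2 from X — Nash equilibrium.

(X, X) and (Y, Y)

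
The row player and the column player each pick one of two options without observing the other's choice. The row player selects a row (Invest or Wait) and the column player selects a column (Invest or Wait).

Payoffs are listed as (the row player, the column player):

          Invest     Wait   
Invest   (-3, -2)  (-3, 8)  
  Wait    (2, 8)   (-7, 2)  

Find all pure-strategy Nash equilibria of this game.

(Invest, Invest): the row player prefers Wait (2 > -3); the column player prefers Wait (8 > -2) — not an equilibrium.
(Invest, Wait): the row player gets -3 ≥ -7 from Wait, and the column player gets 8 ≥ -2 from Invest — Nash equilibrium.
(Wait, Invest): the row player gets 2 ≥ -3 from Invest, and the column player gets 8 ≥ 2 from Wait — Nash equilibrium.
(Wait, Wait): the row player prefers Invest (-3 > -7); the column player prefers Invest (8 > 2) — not an equilibrium.

(Invest, Wait) and (Wait, Invest)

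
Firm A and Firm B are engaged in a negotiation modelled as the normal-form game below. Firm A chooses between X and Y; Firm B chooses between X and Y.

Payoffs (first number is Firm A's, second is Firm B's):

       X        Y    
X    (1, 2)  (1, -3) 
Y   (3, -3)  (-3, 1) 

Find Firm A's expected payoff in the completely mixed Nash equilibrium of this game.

1

First find y, the probability Firm B plays X, from Firm A's indifference between X and Y: y + (1−y) = 3y − 3(1−y), giving y = 2/3.
Since Firm A is indifferent in equilibrium, Firm A's expected payoff equals the payoff from either row against (2/3, 1/3). Using X: (2/3) + (1/3) = 1.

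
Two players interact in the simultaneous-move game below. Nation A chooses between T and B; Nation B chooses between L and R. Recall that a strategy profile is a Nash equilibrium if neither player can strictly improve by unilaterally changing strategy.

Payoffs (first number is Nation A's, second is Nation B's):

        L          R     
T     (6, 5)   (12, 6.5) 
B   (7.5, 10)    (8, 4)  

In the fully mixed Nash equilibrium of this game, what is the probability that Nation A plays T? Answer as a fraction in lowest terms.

4/5

Let r be the probability that Nation A plays T. In a completely mixed equilibrium, Nation B must be indifferent between L and R.
Nation B's expected payoff from L is 5r + 10(1−r); from R it is 6.5r + 4(1−r).
Setting these equal: −5r + 10 = 2.5r + 4, so r = 4/5.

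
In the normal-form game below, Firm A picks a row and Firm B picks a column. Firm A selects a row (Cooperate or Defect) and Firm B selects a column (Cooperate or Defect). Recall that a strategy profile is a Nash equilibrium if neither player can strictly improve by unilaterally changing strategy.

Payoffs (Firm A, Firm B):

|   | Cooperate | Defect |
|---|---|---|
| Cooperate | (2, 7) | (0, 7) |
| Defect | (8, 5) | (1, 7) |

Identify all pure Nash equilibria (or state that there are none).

(Cooperate, Cooperate): Firm A prefers Defect (8 > 2) — not an equilibrium.
(Cooperate, Defect): Firm A prefers Defect (1 > 0) — not an equilibrium.
(Defect, Cooperate): Firm B prefers Defect (7 > 5) — not an equilibrium.
(Defect, Defect): Firm A gets 1 ≥ 0 from Cooperate, and Firm B gets 7 ≥ 5 from Cooperate — Nash equilibrium.

(Defect, Defect)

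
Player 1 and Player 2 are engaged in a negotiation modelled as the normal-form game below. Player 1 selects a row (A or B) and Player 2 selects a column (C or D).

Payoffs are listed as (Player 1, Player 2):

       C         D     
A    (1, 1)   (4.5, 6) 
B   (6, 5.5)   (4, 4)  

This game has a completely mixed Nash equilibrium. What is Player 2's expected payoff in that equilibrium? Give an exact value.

First find p, the probability Player 1 plays A, from Player 2's indifference between C and D: p + 5.5(1−p) = 6p + 4(1−p), giving p = 3/13.
Since Player 2 is indifferent in equilibrium, Player 2's expected payoff equals the payoff from either column against (3/13, 10/13). Using C: (3/13) + 5.5(10/13) = 58/13.

58/13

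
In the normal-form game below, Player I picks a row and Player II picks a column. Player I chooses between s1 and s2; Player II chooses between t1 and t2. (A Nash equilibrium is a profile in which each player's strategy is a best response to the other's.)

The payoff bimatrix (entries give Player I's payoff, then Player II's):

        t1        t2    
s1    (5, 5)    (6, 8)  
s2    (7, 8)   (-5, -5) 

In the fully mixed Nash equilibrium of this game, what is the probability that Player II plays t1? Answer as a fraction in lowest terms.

Let q be the probability that Player II plays t1. In a completely mixed equilibrium, Player I must be indifferent between s1 and s2.
Player I's expected payoff from s1 is 5q + 6(1−q); from s2 it is 7q − 5(1−q).
Setting these equal: −q + 6 = 12q − 5, so q = 11/13.

11/13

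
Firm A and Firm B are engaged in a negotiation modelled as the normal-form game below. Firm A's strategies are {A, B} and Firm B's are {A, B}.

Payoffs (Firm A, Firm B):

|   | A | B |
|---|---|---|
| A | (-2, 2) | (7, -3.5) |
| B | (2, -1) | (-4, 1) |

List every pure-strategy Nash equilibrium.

(A, A): Firm A prefers B (2 > -2) — not an equilibrium.
(A, B): Firm B prefers A (2 > -3.5) — not an equilibrium.
(B, A): Firm B prefers B (1 > -1) — not an equilibrium.
(B, B): Firm A prefers A (7 > -4) — not an equilibrium.

none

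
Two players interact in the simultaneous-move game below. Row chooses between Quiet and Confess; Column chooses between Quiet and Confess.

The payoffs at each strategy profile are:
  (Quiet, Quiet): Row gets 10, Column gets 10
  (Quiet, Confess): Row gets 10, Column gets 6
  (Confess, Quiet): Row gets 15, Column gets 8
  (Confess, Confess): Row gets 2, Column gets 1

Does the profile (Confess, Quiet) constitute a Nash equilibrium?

Yes

At (Confess, Quiet), Row earns 15; switching to Quiet would give 10, so Row has no profitable deviation.
Column earns 8; switching to Confess would give 1, so Column has no profitable deviation.
Neither player can gain by a unilateral deviation, so this profile is a Nash equilibrium.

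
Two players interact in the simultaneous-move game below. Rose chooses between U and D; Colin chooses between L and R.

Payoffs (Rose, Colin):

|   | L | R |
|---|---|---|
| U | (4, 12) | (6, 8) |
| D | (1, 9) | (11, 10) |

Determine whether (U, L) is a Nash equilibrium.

Yes

At (U, L), Rose earns 4; switching to D would give 1, so Rose has no profitable deviation.
Colin earns 12; switching to R would give 8, so Colin has no profitable deviation.
Neither player can gain by a unilateral deviation, so this profile is a Nash equilibrium.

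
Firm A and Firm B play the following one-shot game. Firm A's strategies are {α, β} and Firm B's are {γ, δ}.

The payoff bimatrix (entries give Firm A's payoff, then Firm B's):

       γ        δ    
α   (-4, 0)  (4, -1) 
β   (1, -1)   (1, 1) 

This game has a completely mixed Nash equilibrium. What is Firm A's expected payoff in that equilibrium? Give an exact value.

1

First find q, the probability Firm B plays γ, from Firm A's indifference between α and β: −4q + 4(1−q) = q + (1−q), giving q = 3/8.
Since Firm A is indifferent in equilibrium, Firm A's expected payoff equals the payoff from either row against (3/8, 5/8). Using α: −4(3/8) + 4(5/8) = 1.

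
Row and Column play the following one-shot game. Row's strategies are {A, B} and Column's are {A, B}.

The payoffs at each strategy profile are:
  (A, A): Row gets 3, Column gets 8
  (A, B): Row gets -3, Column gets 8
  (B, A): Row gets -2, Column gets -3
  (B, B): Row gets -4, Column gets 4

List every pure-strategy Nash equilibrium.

(A, A) and (A, B)

(A, A): Row gets 3 ≥ -2 from B, and Column gets 8 ≥ 8 from B — Nash equilibrium.
(A, B): Row gets -3 ≥ -4 from B, and Column gets 8 ≥ 8 from A — Nash equilibrium.
(B, A): Row prefers A (3 > -2); Column prefers B (4 > -3) — not an equilibrium.
(B, B): Row prefers A (-3 > -4) — not an equilibrium.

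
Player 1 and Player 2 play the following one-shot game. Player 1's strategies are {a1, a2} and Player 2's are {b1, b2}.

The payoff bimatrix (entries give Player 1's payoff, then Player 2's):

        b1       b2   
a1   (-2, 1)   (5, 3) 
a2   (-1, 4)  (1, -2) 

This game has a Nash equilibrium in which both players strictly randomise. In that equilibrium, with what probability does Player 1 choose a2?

1/4

Let p be the probability that Player 1 plays a1. In a completely mixed equilibrium, Player 2 must be indifferent between b1 and b2.
Player 2's expected payoff from b1 is p + 4(1−p); from b2 it is 3p − 2(1−p).
Setting these equal: −3p + 4 = 5p − 2, so p = 3/4.
Therefore Player 1 plays a2 with probability 1 − 3/4 = 1/4.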